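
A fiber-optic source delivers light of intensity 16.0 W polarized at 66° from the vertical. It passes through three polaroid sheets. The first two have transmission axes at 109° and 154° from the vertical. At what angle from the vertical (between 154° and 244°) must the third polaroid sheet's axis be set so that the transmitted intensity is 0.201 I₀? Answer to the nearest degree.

By Malus's law, I₁ = I₀ cos²(109° − 66°) = I₀ cos²(43°) = 0.5349 I₀.
I₂ = I₁ cos²(154° − 109°) = 0.5349 I₀ · cos²(45°) = 0.2674 I₀.
Need I₃/I₀ = 0.201, so cos²(θ − 154°) = 0.201 / 0.2674 = 0.7516.
θ − 154° = arccos(√0.7516) = 29.9°, giving θ ≈ 154 + 29.9 = 183.9°.

θ ≈ 184°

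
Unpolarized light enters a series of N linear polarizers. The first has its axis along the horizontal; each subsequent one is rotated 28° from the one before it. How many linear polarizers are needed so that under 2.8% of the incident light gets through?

N = 13

First polarizer halves the unpolarized light: factor 1/2.
Each further stage multiplies by cos²(28°) = 0.7796.
After N polarizers: T = 0.5·0.7796^(N−1). Require T < 0.028 ⇒ N−1 > ln(0.028/0.5)/ln(0.7796) = 11.58, so N−1 ≥ 12 and N = 13.
Check: N=13 gives T = 0.0252 < 0.028; N=12 gives T = 0.03232.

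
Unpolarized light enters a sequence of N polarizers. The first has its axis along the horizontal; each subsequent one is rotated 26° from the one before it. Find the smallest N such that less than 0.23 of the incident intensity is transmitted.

First polarizer halves the unpolarized light: factor 1/2.
Each further stage multiplies by cos²(26°) = 0.8078.
After N polarizers: T = 0.5·0.8078^(N−1). Require T < 0.23 ⇒ N−1 > ln(0.23/0.5)/ln(0.8078) = 3.64, so N−1 ≥ 4 and N = 5.
Check: N=5 gives T = 0.2129 < 0.23; N=4 gives T = 0.2636.

N = 5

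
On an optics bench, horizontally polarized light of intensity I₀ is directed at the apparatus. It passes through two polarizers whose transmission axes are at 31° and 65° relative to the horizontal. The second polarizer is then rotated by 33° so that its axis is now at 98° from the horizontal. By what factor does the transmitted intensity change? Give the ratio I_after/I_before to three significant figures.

Before rotation:
I₁ = I₀ cos²(31° − 0°) = I₀ cos²(31°) = 0.7347 I₀.
I₂ = I₁ cos²(65° − 31°) = 0.7347 I₀ · cos²(34°) = 0.505 I₀.
After rotation:
I₁ = I₀ cos²(31° − 0°) = I₀ cos²(31°) = 0.7347 I₀.
I₂ = I₁ cos²(98° − 31°) = 0.7347 I₀ · cos²(67°) = 0.1122 I₀.
Ratio = 0.1122 / 0.505 = 0.2221.

I_new/I_old ≈ 0.222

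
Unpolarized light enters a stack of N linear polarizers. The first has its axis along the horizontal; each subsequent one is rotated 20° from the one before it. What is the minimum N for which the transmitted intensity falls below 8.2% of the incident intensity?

First polarizer halves the unpolarized light: factor 1/2.
Each further stage multiplies by cos²(20°) = 0.883.
After N polarizers: T = 0.5·0.883^(N−1). Require T < 0.082 ⇒ N−1 > ln(0.082/0.5)/ln(0.883) = 14.53, so N−1 ≥ 15 and N = 16.
Check: N=16 gives T = 0.07736 < 0.082; N=15 gives T = 0.08761.

N = 16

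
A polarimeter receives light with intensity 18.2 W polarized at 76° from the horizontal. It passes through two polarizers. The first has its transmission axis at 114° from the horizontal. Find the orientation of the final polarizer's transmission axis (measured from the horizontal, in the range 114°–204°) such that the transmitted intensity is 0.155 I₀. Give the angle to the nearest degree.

θ ≈ 174°

I₁ = I₀ cos²(114° − 76°) = I₀ cos²(38°) = 0.621 I₀.
Need I₂/I₀ = 0.155, so cos²(θ − 114°) = 0.155 / 0.621 = 0.2496.
θ − 114° = arccos(√0.2496) = 60.0°, giving θ ≈ 114 + 60.0 = 174.0°.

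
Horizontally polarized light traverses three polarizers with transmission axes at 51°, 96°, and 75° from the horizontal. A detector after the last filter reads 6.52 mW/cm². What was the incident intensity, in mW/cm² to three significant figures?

I₀ ≈ 37.8 mW/cm²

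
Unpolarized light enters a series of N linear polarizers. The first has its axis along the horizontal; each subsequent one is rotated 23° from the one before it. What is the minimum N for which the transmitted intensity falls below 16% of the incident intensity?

N = 8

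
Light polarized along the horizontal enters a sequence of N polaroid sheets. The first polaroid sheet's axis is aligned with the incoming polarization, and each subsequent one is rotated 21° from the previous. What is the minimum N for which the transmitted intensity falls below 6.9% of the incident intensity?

N = 21

First polarizer is aligned with the polarization: full transmission.
Each further stage multiplies by cos²(21°) = 0.8716.
After N polarizers: T = 0.8716^(N−1). Require T < 0.069 ⇒ N−1 > ln(0.069)/ln(0.8716) = 19.45, so N−1 ≥ 20 and N = 21.
Check: N=21 gives T = 0.06398 < 0.069; N=20 gives T = 0.07341.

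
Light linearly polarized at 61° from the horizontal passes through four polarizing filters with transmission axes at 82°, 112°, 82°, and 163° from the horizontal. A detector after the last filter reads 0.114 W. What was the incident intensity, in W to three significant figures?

I₁ = I₀ cos²(82° − 61°) = I₀ cos²(21°) = 0.8716 I₀.
I₂ = I₁ cos²(112° − 82°) = 0.8716 I₀ · cos²(30°) = 0.6537 I₀.
I₃ = I₂ cos²(82° − 112°) = 0.6537 I₀ · cos²(30°) = 0.4903 I₀.
I₄ = I₃ cos²(163° − 82°) = 0.4903 I₀ · cos²(81°) = 0.012 I₀.
So 0.114 W = 0.012 I₀, giving I₀ = 0.114/0.012 = 9.502 W.

I₀ ≈ 9.50 W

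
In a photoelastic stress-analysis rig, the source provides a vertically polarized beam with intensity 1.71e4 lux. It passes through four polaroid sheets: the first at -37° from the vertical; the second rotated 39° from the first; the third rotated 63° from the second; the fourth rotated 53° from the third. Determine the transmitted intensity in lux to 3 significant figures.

I₁ = 1.71e4 lux · cos²(37°) = 1.091e+04 lux.
I₂ = I₁ · cos²(39°) = 1.091e+04 · 0.604 = 6587 lux.
I₃ = I₂ · cos²(63°) = 6587 · 0.2061 = 1358 lux.
I₄ = I₃ · cos²(53°) = 1358 · 0.3622 = 491.7 lux.

I ≈ 492 lux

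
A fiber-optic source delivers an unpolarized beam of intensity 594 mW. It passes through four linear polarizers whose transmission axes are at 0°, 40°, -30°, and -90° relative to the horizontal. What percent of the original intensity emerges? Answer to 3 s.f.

≈ 0.858%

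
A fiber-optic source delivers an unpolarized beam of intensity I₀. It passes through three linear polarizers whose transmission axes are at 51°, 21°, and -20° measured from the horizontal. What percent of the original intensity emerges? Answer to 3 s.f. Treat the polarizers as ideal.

≈ 21.4%

Unpolarized light through the first polarizer → I₁ = ½ I₀, now polarized at 51°.
I₂ = I₁ cos²(21° − 51°) = 0.5 I₀ · cos²(30°) = 0.375 I₀.
I₃ = I₂ cos²(-20° − 21°) = 0.375 I₀ · cos²(41°) = 0.2136 I₀.
That is 21.36% of the incident intensity.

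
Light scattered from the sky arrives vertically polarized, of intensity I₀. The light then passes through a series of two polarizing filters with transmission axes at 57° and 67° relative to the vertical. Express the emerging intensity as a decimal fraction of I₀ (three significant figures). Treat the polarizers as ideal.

I₁ = I₀ cos²(57° − 0°) = I₀ cos²(57°) = 0.2966 I₀.
I₂ = I₁ cos²(67° − 57°) = 0.2966 I₀ · cos²(10°) = 0.2877 I₀.
Transmitted fraction = 0.2877.

≈ 0.288 I₀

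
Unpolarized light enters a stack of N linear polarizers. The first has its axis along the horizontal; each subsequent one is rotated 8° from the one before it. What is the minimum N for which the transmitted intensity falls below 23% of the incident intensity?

N = 41

First polarizer halves the unpolarized light: factor 1/2.
Each further stage multiplies by cos²(8°) = 0.9806.
After N polarizers: T = 0.5·0.9806^(N−1). Require T < 0.23 ⇒ N−1 > ln(0.23/0.5)/ln(0.9806) = 39.70, so N−1 ≥ 40 and N = 41.
Check: N=41 gives T = 0.2287 < 0.23; N=40 gives T = 0.2332.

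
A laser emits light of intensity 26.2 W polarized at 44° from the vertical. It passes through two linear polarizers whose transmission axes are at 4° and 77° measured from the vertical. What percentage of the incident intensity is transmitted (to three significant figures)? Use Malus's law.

≈ 5.02%

By Malus's law, I₁ = 26.2 W · cos²(40°) = 15.37 W.
I₂ = I₁ · cos²(73°) = 15.37 · 0.08548 = 1.314 W.
That is 5.016% of the incident intensity.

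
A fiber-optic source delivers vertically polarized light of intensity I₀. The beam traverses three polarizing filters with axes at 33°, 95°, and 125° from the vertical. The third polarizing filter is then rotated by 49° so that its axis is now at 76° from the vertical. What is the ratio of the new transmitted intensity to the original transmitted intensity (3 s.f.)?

I_new/I_old ≈ 1.19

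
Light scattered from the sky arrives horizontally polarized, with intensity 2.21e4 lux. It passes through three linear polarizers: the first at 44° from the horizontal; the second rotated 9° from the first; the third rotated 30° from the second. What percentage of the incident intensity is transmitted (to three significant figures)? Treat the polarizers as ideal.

I₁ = 2.21e4 lux · cos²(44°) = 1.144e+04 lux.
I₂ = I₁ · cos²(9°) = 1.144e+04 · 0.9755 = 1.116e+04 lux.
I₃ = I₂ · cos²(30°) = 1.116e+04 · 0.75 = 8367 lux.
That is 37.86% of the incident intensity.

≈ 37.9%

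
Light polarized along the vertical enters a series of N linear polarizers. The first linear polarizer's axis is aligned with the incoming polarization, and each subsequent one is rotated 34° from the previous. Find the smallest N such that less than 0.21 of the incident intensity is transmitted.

First polarizer is aligned with the polarization: full transmission.
Each further stage multiplies by cos²(34°) = 0.6873.
After N polarizers: T = 0.6873^(N−1). Require T < 0.21 ⇒ N−1 > ln(0.21)/ln(0.6873) = 4.16, so N−1 ≥ 5 and N = 6.
Check: N=6 gives T = 0.1534 < 0.21; N=5 gives T = 0.2231.

N = 6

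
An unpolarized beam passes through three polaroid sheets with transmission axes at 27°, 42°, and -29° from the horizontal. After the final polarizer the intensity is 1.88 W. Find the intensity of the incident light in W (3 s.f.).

I₀ ≈ 38.0 W

Unpolarized light through the first polarizer → I₁ = ½ I₀, now polarized at 27°.
I₂ = I₁ cos²(42° − 27°) = 0.5 I₀ · cos²(15°) = 0.4665 I₀.
I₃ = I₂ cos²(-29° − 42°) = 0.4665 I₀ · cos²(71°) = 0.04945 I₀.
So 1.88 W = 0.04945 I₀, giving I₀ = 1.88/0.04945 = 38.02 W.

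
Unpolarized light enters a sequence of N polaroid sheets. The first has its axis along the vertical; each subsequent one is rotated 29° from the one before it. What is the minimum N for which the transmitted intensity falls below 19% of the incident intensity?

N = 5

First polarizer halves the unpolarized light: factor 1/2.
Each further stage multiplies by cos²(29°) = 0.765.
After N polarizers: T = 0.5·0.765^(N−1). Require T < 0.19 ⇒ N−1 > ln(0.19/0.5)/ln(0.765) = 3.61, so N−1 ≥ 4 and N = 5.
Check: N=5 gives T = 0.1712 < 0.19; N=4 gives T = 0.2238.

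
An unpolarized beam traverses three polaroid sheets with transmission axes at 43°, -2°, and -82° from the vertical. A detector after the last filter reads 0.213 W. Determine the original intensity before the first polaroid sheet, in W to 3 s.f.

I₀ ≈ 28.3 W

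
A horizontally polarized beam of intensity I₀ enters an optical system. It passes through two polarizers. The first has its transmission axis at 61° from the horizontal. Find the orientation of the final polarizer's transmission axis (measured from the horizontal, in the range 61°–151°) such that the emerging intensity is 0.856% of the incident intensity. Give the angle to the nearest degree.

I₁ = I₀ cos²(61° − 0°) = I₀ cos²(61°) = 0.235 I₀.
Need I₂/I₀ = 0.00856, so cos²(θ − 61°) = 0.00856 / 0.235 = 0.03642.
θ − 61° = arccos(√0.03642) = 79.0°, giving θ ≈ 61 + 79.0 = 140.0°.

θ ≈ 140°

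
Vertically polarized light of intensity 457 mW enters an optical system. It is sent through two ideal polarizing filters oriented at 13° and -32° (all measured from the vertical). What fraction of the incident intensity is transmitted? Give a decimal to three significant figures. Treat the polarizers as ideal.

I/I₀ ≈ 0.475

By Malus's law, I₁ = 457 mW · cos²(13°) = 433.9 mW.
I₂ = I₁ · cos²(45°) = 433.9 · 0.5 = 216.9 mW.
Transmitted fraction = 0.4747.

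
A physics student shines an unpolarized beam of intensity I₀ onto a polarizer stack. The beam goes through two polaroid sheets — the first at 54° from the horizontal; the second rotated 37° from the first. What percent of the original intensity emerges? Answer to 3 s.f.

≈ 31.9%

Unpolarized light through the first polarizer → I₁ = ½ I₀, now polarized at 54°.
I₂ = I₁ cos²(37°) = 0.5 · 0.6378 I₀ = 0.3189 I₀.
That is 31.89% of the incident intensity.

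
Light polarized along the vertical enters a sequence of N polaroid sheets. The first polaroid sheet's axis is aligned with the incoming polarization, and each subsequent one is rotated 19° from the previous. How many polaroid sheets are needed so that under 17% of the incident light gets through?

First polarizer is aligned with the polarization: full transmission.
Each further stage multiplies by cos²(19°) = 0.894.
After N polarizers: T = 0.894^(N−1). Require T < 0.17 ⇒ N−1 > ln(0.17)/ln(0.894) = 15.81, so N−1 ≥ 16 and N = 17.
Check: N=17 gives T = 0.1665 < 0.17; N=16 gives T = 0.1863.

N = 17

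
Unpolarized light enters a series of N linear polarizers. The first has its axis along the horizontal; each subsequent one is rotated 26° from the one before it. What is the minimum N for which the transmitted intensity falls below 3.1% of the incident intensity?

First polarizer halves the unpolarized light: factor 1/2.
Each further stage multiplies by cos²(26°) = 0.8078.
After N polarizers: T = 0.5·0.8078^(N−1). Require T < 0.031 ⇒ N−1 > ln(0.031/0.5)/ln(0.8078) = 13.03, so N−1 ≥ 14 and N = 15.
Check: N=15 gives T = 0.0252 < 0.031; N=14 gives T = 0.0312.

N = 15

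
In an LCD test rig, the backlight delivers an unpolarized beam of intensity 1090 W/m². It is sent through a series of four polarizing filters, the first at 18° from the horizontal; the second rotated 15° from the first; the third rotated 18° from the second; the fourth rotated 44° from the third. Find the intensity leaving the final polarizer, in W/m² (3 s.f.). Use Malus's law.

I ≈ 238 W/m²

Unpolarized light through the first polarizer → I₁ = 1090 W/m²/2 = 545 W/m², polarized at 18°.
I₂ = I₁ · cos²(15°) = 545 · 0.933 = 508.5 W/m².
I₃ = I₂ · cos²(18°) = 508.5 · 0.9045 = 459.9 W/m².
I₄ = I₃ · cos²(44°) = 459.9 · 0.5174 = 238 W/m².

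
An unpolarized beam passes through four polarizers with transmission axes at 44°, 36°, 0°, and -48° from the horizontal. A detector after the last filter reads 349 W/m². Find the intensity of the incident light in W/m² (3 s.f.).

Unpolarized light through the first polarizer → I₁ = ½ I₀, now polarized at 44°.
I₂ = I₁ cos²(36° − 44°) = 0.5 I₀ · cos²(8°) = 0.4903 I₀.
I₃ = I₂ cos²(0° − 36°) = 0.4903 I₀ · cos²(36°) = 0.3209 I₀.
I₄ = I₃ cos²(-48° − 0°) = 0.3209 I₀ · cos²(48°) = 0.1437 I₀.
So 349 W/m² = 0.1437 I₀, giving I₀ = 349/0.1437 = 2429 W/m².

I₀ ≈ 2430 W/m²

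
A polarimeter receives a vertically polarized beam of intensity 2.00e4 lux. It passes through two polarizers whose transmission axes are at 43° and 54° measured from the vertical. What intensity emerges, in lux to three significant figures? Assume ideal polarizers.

By Malus's law, I₁ = 2.00e4 lux · cos²(43°) = 1.07e+04 lux.
I₂ = I₁ · cos²(11°) = 1.07e+04 · 0.9636 = 1.031e+04 lux.

I ≈ 1.03e4 lux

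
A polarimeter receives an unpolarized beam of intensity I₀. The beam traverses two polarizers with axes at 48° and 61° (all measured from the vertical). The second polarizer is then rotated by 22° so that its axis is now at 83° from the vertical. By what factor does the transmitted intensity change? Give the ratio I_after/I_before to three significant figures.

Before rotation:
Unpolarized light through the first polarizer → I₁ = ½ I₀, now polarized at 48°.
I₂ = I₁ cos²(61° − 48°) = 0.5 I₀ · cos²(13°) = 0.4747 I₀.
After rotation:
Unpolarized light through the first polarizer → I₁ = ½ I₀, now polarized at 48°.
I₂ = I₁ cos²(83° − 48°) = 0.5 I₀ · cos²(35°) = 0.3355 I₀.
Ratio = 0.3355 / 0.4747 = 0.7068.

I_new/I_old ≈ 0.707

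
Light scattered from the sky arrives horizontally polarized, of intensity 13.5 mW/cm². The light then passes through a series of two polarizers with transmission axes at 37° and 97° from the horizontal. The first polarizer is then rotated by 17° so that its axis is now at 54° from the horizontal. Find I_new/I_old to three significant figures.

Before rotation:
I₁ = I₀ cos²(37° − 0°) = I₀ cos²(37°) = 0.6378 I₀.
I₂ = I₁ cos²(97° − 37°) = 0.6378 I₀ · cos²(60°) = 0.1595 I₀.
After rotation:
I₁ = I₀ cos²(54° − 0°) = I₀ cos²(54°) = 0.3455 I₀.
I₂ = I₁ cos²(97° − 54°) = 0.3455 I₀ · cos²(43°) = 0.1848 I₀.
Ratio = 0.1848 / 0.1595 = 1.159.

I_new/I_old ≈ 1.16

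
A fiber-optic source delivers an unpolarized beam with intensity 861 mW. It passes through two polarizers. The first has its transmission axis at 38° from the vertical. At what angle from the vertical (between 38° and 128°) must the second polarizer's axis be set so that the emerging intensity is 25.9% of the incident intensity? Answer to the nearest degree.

Unpolarized light through the first polarizer → I₁ = ½ I₀, now polarized at 38°.
Need I₂/I₀ = 0.259, so cos²(θ − 38°) = 0.259 / 0.5 = 0.518.
θ − 38° = arccos(√0.518) = 44.0°, giving θ ≈ 38 + 44.0 = 82.0°.

θ ≈ 82°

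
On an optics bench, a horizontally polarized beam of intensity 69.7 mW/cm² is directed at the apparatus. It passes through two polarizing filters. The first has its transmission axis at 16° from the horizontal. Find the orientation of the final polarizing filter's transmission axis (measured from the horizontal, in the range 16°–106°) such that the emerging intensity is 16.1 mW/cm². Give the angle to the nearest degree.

I₁ = I₀ cos²(16° − 0°) = I₀ cos²(16°) = 0.924 I₀.
Target fraction: 16.1 / 69.7 mW/cm² = 0.231 of I₀.
Need I₂/I₀ = 0.231, so cos²(θ − 16°) = 0.231 / 0.924 = 0.25.
θ − 16° = arccos(√0.25) = 60.0°, giving θ ≈ 16 + 60.0 = 76.0°.

θ ≈ 76°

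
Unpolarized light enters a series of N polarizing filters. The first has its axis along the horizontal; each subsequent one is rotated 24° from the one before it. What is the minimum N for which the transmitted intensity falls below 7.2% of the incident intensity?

N = 12

First polarizer halves the unpolarized light: factor 1/2.
Each further stage multiplies by cos²(24°) = 0.8346.
After N polarizers: T = 0.5·0.8346^(N−1). Require T < 0.072 ⇒ N−1 > ln(0.072/0.5)/ln(0.8346) = 10.72, so N−1 ≥ 11 and N = 12.
Check: N=12 gives T = 0.0684 < 0.072; N=11 gives T = 0.08195.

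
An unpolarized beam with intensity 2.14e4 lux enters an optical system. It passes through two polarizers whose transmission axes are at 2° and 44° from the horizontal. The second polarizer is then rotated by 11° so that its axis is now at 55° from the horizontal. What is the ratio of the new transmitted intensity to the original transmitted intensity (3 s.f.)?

Before rotation:
Unpolarized light through the first polarizer → I₁ = ½ I₀, now polarized at 2°.
I₂ = I₁ cos²(44° − 2°) = 0.5 I₀ · cos²(42°) = 0.2761 I₀.
After rotation:
Unpolarized light through the first polarizer → I₁ = ½ I₀, now polarized at 2°.
I₂ = I₁ cos²(55° − 2°) = 0.5 I₀ · cos²(53°) = 0.1811 I₀.
Ratio = 0.1811 / 0.2761 = 0.6558.

I_new/I_old ≈ 0.656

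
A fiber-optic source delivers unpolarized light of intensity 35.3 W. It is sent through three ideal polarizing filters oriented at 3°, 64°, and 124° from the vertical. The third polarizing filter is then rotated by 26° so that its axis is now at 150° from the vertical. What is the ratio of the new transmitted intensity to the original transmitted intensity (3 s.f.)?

I_new/I_old ≈ 0.0195

Before rotation:
Unpolarized light through the first polarizer → I₁ = ½ I₀, now polarized at 3°.
I₂ = I₁ cos²(64° − 3°) = 0.5 I₀ · cos²(61°) = 0.1175 I₀.
I₃ = I₂ cos²(124° − 64°) = 0.1175 I₀ · cos²(60°) = 0.02938 I₀.
After rotation:
Unpolarized light through the first polarizer → I₁ = ½ I₀, now polarized at 3°.
I₂ = I₁ cos²(64° − 3°) = 0.5 I₀ · cos²(61°) = 0.1175 I₀.
I₃ = I₂ cos²(150° − 64°) = 0.1175 I₀ · cos²(86°) = 0.0005718 I₀.
Ratio = 0.0005718 / 0.02938 = 0.01946.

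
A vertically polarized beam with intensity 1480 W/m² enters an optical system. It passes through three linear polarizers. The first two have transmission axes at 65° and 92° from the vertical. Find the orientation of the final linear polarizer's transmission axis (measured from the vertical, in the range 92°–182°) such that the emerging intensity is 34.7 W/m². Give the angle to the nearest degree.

θ ≈ 158°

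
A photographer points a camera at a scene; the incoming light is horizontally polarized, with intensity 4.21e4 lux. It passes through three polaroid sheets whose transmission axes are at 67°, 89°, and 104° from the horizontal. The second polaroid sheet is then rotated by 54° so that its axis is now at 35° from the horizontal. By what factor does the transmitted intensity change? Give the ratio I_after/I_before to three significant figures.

Before rotation:
I₁ = I₀ cos²(67° − 0°) = I₀ cos²(67°) = 0.1527 I₀.
I₂ = I₁ cos²(89° − 67°) = 0.1527 I₀ · cos²(22°) = 0.1312 I₀.
I₃ = I₂ cos²(104° − 89°) = 0.1312 I₀ · cos²(15°) = 0.1225 I₀.
After rotation:
I₁ = I₀ cos²(67° − 0°) = I₀ cos²(67°) = 0.1527 I₀.
I₂ = I₁ cos²(35° − 67°) = 0.1527 I₀ · cos²(32°) = 0.1098 I₀.
I₃ = I₂ cos²(104° − 35°) = 0.1098 I₀ · cos²(69°) = 0.0141 I₀.
Ratio = 0.0141 / 0.1225 = 0.1152.

I_new/I_old ≈ 0.115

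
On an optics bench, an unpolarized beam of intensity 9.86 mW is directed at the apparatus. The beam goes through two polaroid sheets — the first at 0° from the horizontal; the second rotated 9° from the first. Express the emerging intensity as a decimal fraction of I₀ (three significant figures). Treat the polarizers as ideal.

I/I₀ ≈ 0.488

Unpolarized light through the first polarizer → I₁ = 9.86 mW/2 = 4.93 mW, polarized at 0°.
I₂ = I₁ · cos²(9°) = 4.93 · 0.9755 = 4.809 mW.
Transmitted fraction = 0.4878.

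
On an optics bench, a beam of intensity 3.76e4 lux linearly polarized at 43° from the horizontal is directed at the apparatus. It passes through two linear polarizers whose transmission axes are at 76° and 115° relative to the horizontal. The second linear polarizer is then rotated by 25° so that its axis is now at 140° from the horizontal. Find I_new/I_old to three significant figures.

Before rotation:
I₁ = I₀ cos²(76° − 43°) = I₀ cos²(33°) = 0.7034 I₀.
I₂ = I₁ cos²(115° − 76°) = 0.7034 I₀ · cos²(39°) = 0.4248 I₀.
After rotation:
I₁ = I₀ cos²(76° − 43°) = I₀ cos²(33°) = 0.7034 I₀.
I₂ = I₁ cos²(140° − 76°) = 0.7034 I₀ · cos²(64°) = 0.1352 I₀.
Ratio = 0.1352 / 0.4248 = 0.3182.

I_new/I_old ≈ 0.318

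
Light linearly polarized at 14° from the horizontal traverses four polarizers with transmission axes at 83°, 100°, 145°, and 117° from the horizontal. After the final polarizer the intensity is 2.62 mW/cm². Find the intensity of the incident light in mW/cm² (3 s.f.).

I₁ = I₀ cos²(83° − 14°) = I₀ cos²(69°) = 0.1284 I₀.
I₂ = I₁ cos²(100° − 83°) = 0.1284 I₀ · cos²(17°) = 0.1174 I₀.
I₃ = I₂ cos²(145° − 100°) = 0.1174 I₀ · cos²(45°) = 0.05872 I₀.
I₄ = I₃ cos²(117° − 145°) = 0.05872 I₀ · cos²(28°) = 0.04578 I₀.
So 2.62 mW/cm² = 0.04578 I₀, giving I₀ = 2.62/0.04578 = 57.23 mW/cm².

I₀ ≈ 57.2 mW/cm²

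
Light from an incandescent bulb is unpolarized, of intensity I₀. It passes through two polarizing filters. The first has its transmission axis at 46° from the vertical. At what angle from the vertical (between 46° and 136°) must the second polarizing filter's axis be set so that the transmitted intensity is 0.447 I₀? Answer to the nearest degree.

θ ≈ 65°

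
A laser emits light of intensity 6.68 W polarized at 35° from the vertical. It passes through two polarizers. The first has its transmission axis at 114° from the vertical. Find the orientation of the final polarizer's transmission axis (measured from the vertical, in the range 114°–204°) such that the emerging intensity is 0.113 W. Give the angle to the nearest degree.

By Malus's law, I₁ = I₀ cos²(114° − 35°) = I₀ cos²(79°) = 0.03641 I₀.
Target fraction: 0.113 / 6.68 W = 0.01692 of I₀.
Need I₂/I₀ = 0.01692, so cos²(θ − 114°) = 0.01692 / 0.03641 = 0.4646.
θ − 114° = arccos(√0.4646) = 47.0°, giving θ ≈ 114 + 47.0 = 161.0°.

θ ≈ 161°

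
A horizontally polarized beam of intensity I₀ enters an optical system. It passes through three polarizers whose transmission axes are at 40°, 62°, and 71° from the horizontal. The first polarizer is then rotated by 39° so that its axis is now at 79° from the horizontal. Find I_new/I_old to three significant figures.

I_new/I_old ≈ 0.0660

Before rotation:
I₁ = I₀ cos²(40° − 0°) = I₀ cos²(40°) = 0.5868 I₀.
I₂ = I₁ cos²(62° − 40°) = 0.5868 I₀ · cos²(22°) = 0.5045 I₀.
I₃ = I₂ cos²(71° − 62°) = 0.5045 I₀ · cos²(9°) = 0.4921 I₀.
After rotation:
I₁ = I₀ cos²(79° − 0°) = I₀ cos²(79°) = 0.03641 I₀.
I₂ = I₁ cos²(62° − 79°) = 0.03641 I₀ · cos²(17°) = 0.0333 I₀.
I₃ = I₂ cos²(71° − 62°) = 0.0333 I₀ · cos²(9°) = 0.03248 I₀.
Ratio = 0.03248 / 0.4921 = 0.066.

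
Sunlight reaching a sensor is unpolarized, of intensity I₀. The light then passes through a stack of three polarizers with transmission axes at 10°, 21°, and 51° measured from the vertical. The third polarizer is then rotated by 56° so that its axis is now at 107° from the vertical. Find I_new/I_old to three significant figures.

I_new/I_old ≈ 0.00649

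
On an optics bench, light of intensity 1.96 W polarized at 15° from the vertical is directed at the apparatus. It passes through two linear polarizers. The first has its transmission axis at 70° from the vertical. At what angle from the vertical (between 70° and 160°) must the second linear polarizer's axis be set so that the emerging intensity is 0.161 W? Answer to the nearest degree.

θ ≈ 130°

I₁ = I₀ cos²(70° − 15°) = I₀ cos²(55°) = 0.329 I₀.
Target fraction: 0.161 / 1.96 W = 0.08214 of I₀.
Need I₂/I₀ = 0.08214, so cos²(θ − 70°) = 0.08214 / 0.329 = 0.2497.
θ − 70° = arccos(√0.2497) = 60.0°, giving θ ≈ 70 + 60.0 = 130.0°.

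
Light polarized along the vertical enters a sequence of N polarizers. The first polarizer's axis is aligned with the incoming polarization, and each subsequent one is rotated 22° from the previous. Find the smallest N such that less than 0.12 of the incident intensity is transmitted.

First polarizer is aligned with the polarization: full transmission.
Each further stage multiplies by cos²(22°) = 0.8597.
After N polarizers: T = 0.8597^(N−1). Require T < 0.12 ⇒ N−1 > ln(0.12)/ln(0.8597) = 14.02, so N−1 ≥ 15 and N = 16.
Check: N=16 gives T = 0.1035 < 0.12; N=15 gives T = 0.1204.

N = 16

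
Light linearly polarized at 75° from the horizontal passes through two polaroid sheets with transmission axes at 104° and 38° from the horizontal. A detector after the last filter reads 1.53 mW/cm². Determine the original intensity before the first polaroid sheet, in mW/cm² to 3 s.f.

By Malus's law, I₁ = I₀ cos²(104° − 75°) = I₀ cos²(29°) = 0.765 I₀.
I₂ = I₁ cos²(38° − 104°) = 0.765 I₀ · cos²(66°) = 0.1266 I₀.
So 1.53 mW/cm² = 0.1266 I₀, giving I₀ = 1.53/0.1266 = 12.09 mW/cm².

I₀ ≈ 12.1 mW/cm²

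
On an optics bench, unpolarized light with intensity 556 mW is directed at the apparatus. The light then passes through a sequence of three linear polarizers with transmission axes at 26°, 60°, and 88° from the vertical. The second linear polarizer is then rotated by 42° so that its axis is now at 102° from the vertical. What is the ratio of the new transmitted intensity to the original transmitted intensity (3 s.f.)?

Before rotation:
Unpolarized light through the first polarizer → I₁ = ½ I₀, now polarized at 26°.
I₂ = I₁ cos²(60° − 26°) = 0.5 I₀ · cos²(34°) = 0.3437 I₀.
I₃ = I₂ cos²(88° − 60°) = 0.3437 I₀ · cos²(28°) = 0.2679 I₀.
After rotation:
Unpolarized light through the first polarizer → I₁ = ½ I₀, now polarized at 26°.
I₂ = I₁ cos²(102° − 26°) = 0.5 I₀ · cos²(76°) = 0.02926 I₀.
I₃ = I₂ cos²(88° − 102°) = 0.02926 I₀ · cos²(14°) = 0.02755 I₀.
Ratio = 0.02755 / 0.2679 = 0.1028.

I_new/I_old ≈ 0.103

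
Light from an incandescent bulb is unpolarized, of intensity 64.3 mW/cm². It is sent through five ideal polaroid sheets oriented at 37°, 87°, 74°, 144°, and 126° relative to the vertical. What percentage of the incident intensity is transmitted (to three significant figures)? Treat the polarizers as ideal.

≈ 2.08%

Unpolarized light through the first polarizer → I₁ = 64.3 mW/cm²/2 = 32.15 mW/cm², polarized at 37°.
I₂ = I₁ · cos²(50°) = 32.15 · 0.4132 = 13.28 mW/cm².
I₃ = I₂ · cos²(13°) = 13.28 · 0.9494 = 12.61 mW/cm².
I₄ = I₃ · cos²(70°) = 12.61 · 0.117 = 1.475 mW/cm².
I₅ = I₄ · cos²(18°) = 1.475 · 0.9045 = 1.334 mW/cm².
That is 2.075% of the incident intensity.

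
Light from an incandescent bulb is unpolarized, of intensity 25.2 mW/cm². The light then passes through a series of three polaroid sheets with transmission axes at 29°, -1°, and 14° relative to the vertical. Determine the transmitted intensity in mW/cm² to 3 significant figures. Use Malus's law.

I ≈ 8.82 mW/cm²

Unpolarized light through the first polarizer → I₁ = 25.2 mW/cm²/2 = 12.6 mW/cm², polarized at 29°.
I₂ = I₁ · cos²(30°) = 12.6 · 0.75 = 9.45 mW/cm².
I₃ = I₂ · cos²(15°) = 9.45 · 0.933 = 8.817 mW/cm².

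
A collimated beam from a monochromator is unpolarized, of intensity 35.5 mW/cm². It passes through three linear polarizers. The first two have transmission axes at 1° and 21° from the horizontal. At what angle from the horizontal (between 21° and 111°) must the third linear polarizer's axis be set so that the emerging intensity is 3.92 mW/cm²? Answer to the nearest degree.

θ ≈ 81°

Unpolarized light through the first polarizer → I₁ = ½ I₀, now polarized at 1°.
I₂ = I₁ cos²(21° − 1°) = 0.5 I₀ · cos²(20°) = 0.4415 I₀.
Target fraction: 3.92 / 35.5 mW/cm² = 0.1104 of I₀.
Need I₃/I₀ = 0.1104, so cos²(θ − 21°) = 0.1104 / 0.4415 = 0.2501.
θ − 21° = arccos(√0.2501) = 60.0°, giving θ ≈ 21 + 60.0 = 81.0°.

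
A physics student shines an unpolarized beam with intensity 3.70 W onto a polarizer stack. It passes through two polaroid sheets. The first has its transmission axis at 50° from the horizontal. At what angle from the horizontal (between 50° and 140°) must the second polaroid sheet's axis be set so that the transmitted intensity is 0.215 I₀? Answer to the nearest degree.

Unpolarized light through the first polarizer → I₁ = ½ I₀, now polarized at 50°.
Need I₂/I₀ = 0.215, so cos²(θ − 50°) = 0.215 / 0.5 = 0.43.
θ − 50° = arccos(√0.43) = 49.0°, giving θ ≈ 50 + 49.0 = 99.0°.

θ ≈ 99°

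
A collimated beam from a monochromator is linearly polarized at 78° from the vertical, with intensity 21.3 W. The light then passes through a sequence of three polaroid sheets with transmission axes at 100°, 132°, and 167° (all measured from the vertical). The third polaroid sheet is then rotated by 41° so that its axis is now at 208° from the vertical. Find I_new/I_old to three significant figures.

Before rotation:
I₁ = I₀ cos²(100° − 78°) = I₀ cos²(22°) = 0.8597 I₀.
I₂ = I₁ cos²(132° − 100°) = 0.8597 I₀ · cos²(32°) = 0.6183 I₀.
I₃ = I₂ cos²(167° − 132°) = 0.6183 I₀ · cos²(35°) = 0.4149 I₀.
After rotation:
I₁ = I₀ cos²(100° − 78°) = I₀ cos²(22°) = 0.8597 I₀.
I₂ = I₁ cos²(132° − 100°) = 0.8597 I₀ · cos²(32°) = 0.6183 I₀.
I₃ = I₂ cos²(208° − 132°) = 0.6183 I₀ · cos²(76°) = 0.03618 I₀.
Ratio = 0.03618 / 0.4149 = 0.08722.

I_new/I_old ≈ 0.0872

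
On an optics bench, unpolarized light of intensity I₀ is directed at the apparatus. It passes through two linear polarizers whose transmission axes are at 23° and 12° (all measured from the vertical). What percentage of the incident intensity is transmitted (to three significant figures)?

≈ 48.2%

Unpolarized light through the first polarizer → I₁ = ½ I₀, now polarized at 23°.
I₂ = I₁ cos²(12° − 23°) = 0.5 I₀ · cos²(11°) = 0.4818 I₀.
That is 48.18% of the incident intensity.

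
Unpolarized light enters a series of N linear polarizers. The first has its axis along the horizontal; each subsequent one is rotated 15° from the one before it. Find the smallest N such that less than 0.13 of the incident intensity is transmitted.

First polarizer halves the unpolarized light: factor 1/2.
Each further stage multiplies by cos²(15°) = 0.933.
After N polarizers: T = 0.5·0.933^(N−1). Require T < 0.13 ⇒ N−1 > ln(0.13/0.5)/ln(0.933) = 19.43, so N−1 ≥ 20 and N = 21.
Check: N=21 gives T = 0.1249 < 0.13; N=20 gives T = 0.1339.

N = 21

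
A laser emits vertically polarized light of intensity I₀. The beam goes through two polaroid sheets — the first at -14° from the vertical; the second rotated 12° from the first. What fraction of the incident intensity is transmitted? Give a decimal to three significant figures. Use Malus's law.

≈ 0.901 I₀

By Malus's law, I₁ = I₀ cos²(-14° − 0°) = I₀ cos²(14°) = 0.9415 I₀.
I₂ = I₁ cos²(12°) = 0.9415 · 0.9568 I₀ = 0.9008 I₀.
Transmitted fraction = 0.9008.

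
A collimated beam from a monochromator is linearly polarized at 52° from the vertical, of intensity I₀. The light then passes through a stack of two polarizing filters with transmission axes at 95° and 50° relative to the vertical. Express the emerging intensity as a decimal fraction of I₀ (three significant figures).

≈ 0.267 I₀

I₁ = I₀ cos²(95° − 52°) = I₀ cos²(43°) = 0.5349 I₀.
I₂ = I₁ cos²(50° − 95°) = 0.5349 I₀ · cos²(45°) = 0.2674 I₀.
Transmitted fraction = 0.2674.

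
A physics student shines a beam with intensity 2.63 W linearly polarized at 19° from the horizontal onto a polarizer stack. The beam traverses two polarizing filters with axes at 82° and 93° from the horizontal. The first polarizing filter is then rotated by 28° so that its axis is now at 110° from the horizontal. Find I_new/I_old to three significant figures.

Before rotation:
I₁ = I₀ cos²(82° − 19°) = I₀ cos²(63°) = 0.2061 I₀.
I₂ = I₁ cos²(93° − 82°) = 0.2061 I₀ · cos²(11°) = 0.1986 I₀.
After rotation:
I₁ = I₀ cos²(110° − 19°) = I₀ cos²(89°) = 0.0003046 I₀.
I₂ = I₁ cos²(93° − 110°) = 0.0003046 I₀ · cos²(17°) = 0.0002786 I₀.
Ratio = 0.0002786 / 0.1986 = 0.001403.

I_new/I_old ≈ 0.00140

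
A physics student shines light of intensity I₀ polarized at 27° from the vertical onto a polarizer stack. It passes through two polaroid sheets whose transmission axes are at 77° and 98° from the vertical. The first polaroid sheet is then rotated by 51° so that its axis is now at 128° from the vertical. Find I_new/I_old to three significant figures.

Before rotation:
I₁ = I₀ cos²(77° − 27°) = I₀ cos²(50°) = 0.4132 I₀.
I₂ = I₁ cos²(98° − 77°) = 0.4132 I₀ · cos²(21°) = 0.3601 I₀.
After rotation:
I₁ = I₀ cos²(128° − 27°) = I₀ cos²(79°) = 0.03641 I₀.
I₂ = I₁ cos²(98° − 128°) = 0.03641 I₀ · cos²(30°) = 0.02731 I₀.
Ratio = 0.02731 / 0.3601 = 0.07583.

I_new/I_old ≈ 0.0758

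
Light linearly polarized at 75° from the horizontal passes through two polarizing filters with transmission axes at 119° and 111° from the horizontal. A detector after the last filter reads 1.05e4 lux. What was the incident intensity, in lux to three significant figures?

I₀ ≈ 2.07e4 lux

I₁ = I₀ cos²(119° − 75°) = I₀ cos²(44°) = 0.5174 I₀.
I₂ = I₁ cos²(111° − 119°) = 0.5174 I₀ · cos²(8°) = 0.5074 I₀.
So 1.05e4 lux = 0.5074 I₀, giving I₀ = 1.05e4/0.5074 = 2.069e+04 lux.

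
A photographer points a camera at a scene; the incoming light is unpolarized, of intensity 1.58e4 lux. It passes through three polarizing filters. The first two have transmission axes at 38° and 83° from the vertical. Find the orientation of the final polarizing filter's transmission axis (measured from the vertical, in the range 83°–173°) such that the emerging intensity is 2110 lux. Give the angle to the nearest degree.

θ ≈ 126°

Unpolarized light through the first polarizer → I₁ = ½ I₀, now polarized at 38°.
I₂ = I₁ cos²(83° − 38°) = 0.5 I₀ · cos²(45°) = 0.25 I₀.
Target fraction: 2110 / 1.58e4 lux = 0.1335 of I₀.
Need I₃/I₀ = 0.1335, so cos²(θ − 83°) = 0.1335 / 0.25 = 0.5342.
θ − 83° = arccos(√0.5342) = 43.0°, giving θ ≈ 83 + 43.0 = 126.0°.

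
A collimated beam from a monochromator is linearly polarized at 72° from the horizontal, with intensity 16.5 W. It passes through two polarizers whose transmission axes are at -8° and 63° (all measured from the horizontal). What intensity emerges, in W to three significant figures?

I₁ = 16.5 W · cos²(80°) = 0.4975 W.
I₂ = I₁ · cos²(71°) = 0.4975 · 0.106 = 0.05274 W.

I ≈ 0.0527 W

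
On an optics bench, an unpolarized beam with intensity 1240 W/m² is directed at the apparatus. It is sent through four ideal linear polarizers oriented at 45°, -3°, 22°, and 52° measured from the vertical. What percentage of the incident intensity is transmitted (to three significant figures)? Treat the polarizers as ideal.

≈ 13.8%

Unpolarized light through the first polarizer → I₁ = 1240 W/m²/2 = 620 W/m², polarized at 45°.
I₂ = I₁ · cos²(48°) = 620 · 0.4477 = 277.6 W/m².
I₃ = I₂ · cos²(25°) = 277.6 · 0.8214 = 228 W/m².
I₄ = I₃ · cos²(30°) = 228 · 0.75 = 171 W/m².
That is 13.79% of the incident intensity.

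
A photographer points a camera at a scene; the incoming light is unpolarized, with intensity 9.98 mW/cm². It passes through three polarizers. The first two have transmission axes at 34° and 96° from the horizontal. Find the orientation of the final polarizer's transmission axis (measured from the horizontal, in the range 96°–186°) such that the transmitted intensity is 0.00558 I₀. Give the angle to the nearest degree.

θ ≈ 173°

Unpolarized light through the first polarizer → I₁ = ½ I₀, now polarized at 34°.
I₂ = I₁ cos²(96° − 34°) = 0.5 I₀ · cos²(62°) = 0.1102 I₀.
Need I₃/I₀ = 0.00558, so cos²(θ − 96°) = 0.00558 / 0.1102 = 0.05063.
θ − 96° = arccos(√0.05063) = 77.0°, giving θ ≈ 96 + 77.0 = 173.0°.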